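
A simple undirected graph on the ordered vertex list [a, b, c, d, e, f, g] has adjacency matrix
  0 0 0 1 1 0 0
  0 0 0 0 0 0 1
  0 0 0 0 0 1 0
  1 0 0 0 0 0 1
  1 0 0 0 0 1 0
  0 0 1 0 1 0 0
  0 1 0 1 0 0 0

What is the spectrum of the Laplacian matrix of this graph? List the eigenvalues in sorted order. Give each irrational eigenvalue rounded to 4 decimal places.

With the vertex order [a, b, c, d, e, f, g], the degrees are [2, 1, 1, 2, 2, 2, 2], giving D = diag(2, 1, 1, 2, 2, 2, 2) and L = D - A. Diagonalising L (or applying a numerical eigensolver to the 7x7 matrix) gives the spectrum above. The single zero eigenvalue shows the graph is connected. There is one zero in the spectrum, matching the 1 component.

[0, 0.1981, 0.7530, 1.5550, 2.4450, 3.2470, 3.8019]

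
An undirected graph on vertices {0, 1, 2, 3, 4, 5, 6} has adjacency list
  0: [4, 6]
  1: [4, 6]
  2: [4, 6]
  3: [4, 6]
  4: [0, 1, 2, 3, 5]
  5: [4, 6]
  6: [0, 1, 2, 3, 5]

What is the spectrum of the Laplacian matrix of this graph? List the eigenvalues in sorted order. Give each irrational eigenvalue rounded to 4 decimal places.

Reading degrees in the order [0, 1, 2, 3, 4, 5, 6] gives [2, 2, 2, 2, 5, 2, 5]; set D = diag(2, 2, 2, 2, 5, 2, 5) and form L = D - A. L is symmetric positive semidefinite, so every eigenvalue is real and nonnegative. The single zero eigenvalue shows the graph is connected. By the matrix-tree theorem the graph has (1/7) * product of the nonzero eigenvalues = 80 spanning trees.

[0, 2, 2, 2, 2, 5, 7]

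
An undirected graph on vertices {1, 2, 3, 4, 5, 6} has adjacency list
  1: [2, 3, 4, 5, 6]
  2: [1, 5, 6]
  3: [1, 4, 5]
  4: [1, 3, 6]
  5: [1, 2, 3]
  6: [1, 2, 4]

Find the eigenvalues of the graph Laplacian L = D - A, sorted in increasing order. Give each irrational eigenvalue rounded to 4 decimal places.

Reading degrees in the order [1, 2, 3, 4, 5, 6] gives [5, 3, 3, 3, 3, 3]; set D = diag(5, 3, 3, 3, 3, 3) and form L = D - A. L is symmetric positive semidefinite, so every eigenvalue is real and nonnegative. The single zero eigenvalue shows the graph is connected. There is one zero in the spectrum, matching the 1 component.

[0, 2.3820, 2.3820, 4.6180, 4.6180, 6]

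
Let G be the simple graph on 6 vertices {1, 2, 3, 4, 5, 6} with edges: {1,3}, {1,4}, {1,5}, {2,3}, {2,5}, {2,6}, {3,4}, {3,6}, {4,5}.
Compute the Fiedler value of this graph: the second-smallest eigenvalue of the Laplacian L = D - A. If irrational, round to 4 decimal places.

1.4384

Each diagonal entry of L is the vertex degree and each off-diagonal entry is -1 where an edge is present, 0 otherwise; in the order [1, 2, 3, 4, 5, 6] the diagonal is [3, 3, 4, 3, 3, 2]. The smallest Laplacian eigenvalue is always 0. The next one, lambda_2 = 1.4384, measures how hard the graph is to disconnect: larger values mean better connectivity. By the matrix-tree theorem the graph has (1/6) * product of the nonzero eigenvalues = 64 spanning trees.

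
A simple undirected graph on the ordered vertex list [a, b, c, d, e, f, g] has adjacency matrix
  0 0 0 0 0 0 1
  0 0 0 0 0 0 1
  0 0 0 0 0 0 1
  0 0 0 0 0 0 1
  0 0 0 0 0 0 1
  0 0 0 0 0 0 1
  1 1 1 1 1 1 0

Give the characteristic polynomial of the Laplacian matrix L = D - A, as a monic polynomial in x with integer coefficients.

Each diagonal entry of L is the vertex degree and each off-diagonal entry is -1 where an edge is present, 0 otherwise; in the order [a, b, c, d, e, f, g] the diagonal is [1, 1, 1, 1, 1, 1, 6]. Computing det(xI - L) by cofactor expansion (or equivalently via sum-over-permutations) gives x^7 - 12x^6 + 45x^5 - 80x^4 + 75x^3 - 36x^2 + 7x. The constant term is 0 because L is singular (the all-ones vector lies in its kernel). There is one zero in the spectrum, matching the 1 component. The largest eigenvalue, 7, is at most the vertex count 7.

x^7 - 12x^6 + 45x^5 - 80x^4 + 75x^3 - 36x^2 + 7x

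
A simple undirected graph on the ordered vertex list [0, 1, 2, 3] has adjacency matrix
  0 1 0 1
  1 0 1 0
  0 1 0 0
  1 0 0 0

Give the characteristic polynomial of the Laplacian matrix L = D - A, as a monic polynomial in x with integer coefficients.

Each diagonal entry of L is the vertex degree and each off-diagonal entry is -1 where an edge is present, 0 otherwise; in the order [0, 1, 2, 3] the diagonal is [2, 2, 1, 1]. L has integer entries, so p(x) = det(xI - L) has integer coefficients. Expanding the determinant yields x^4 - 6x^3 + 10x^2 - 4x. The constant term is 0 because L is singular (the all-ones vector lies in its kernel).

x^4 - 6x^3 + 10x^2 - 4x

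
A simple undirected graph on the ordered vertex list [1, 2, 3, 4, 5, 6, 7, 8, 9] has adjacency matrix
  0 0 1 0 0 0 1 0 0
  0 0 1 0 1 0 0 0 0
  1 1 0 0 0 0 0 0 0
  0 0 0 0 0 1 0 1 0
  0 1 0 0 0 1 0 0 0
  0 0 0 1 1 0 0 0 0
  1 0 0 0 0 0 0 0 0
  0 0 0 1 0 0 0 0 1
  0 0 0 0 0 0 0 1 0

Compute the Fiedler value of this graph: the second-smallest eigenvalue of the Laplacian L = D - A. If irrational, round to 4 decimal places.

With the vertex order [1, 2, 3, 4, 5, 6, 7, 8, 9], the degrees are [2, 2, 2, 2, 2, 2, 1, 2, 1], giving D = diag(2, 2, 2, 2, 2, 2, 1, 2, 1) and L = D - A. The sorted Laplacian eigenvalues are [0, 0.1206, 0.4679, 1, 1.6527, 2.3473, 3, 3.5321, 3.8794]; the algebraic connectivity is the second entry, 0.1206. By the matrix-tree theorem the graph has (1/9) * product of the nonzero eigenvalues = 1 spanning tree.

0.1206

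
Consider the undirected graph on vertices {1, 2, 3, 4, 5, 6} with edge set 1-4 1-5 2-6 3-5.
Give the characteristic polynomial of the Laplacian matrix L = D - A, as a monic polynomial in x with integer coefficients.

x^6 - 8x^5 + 22x^4 - 24x^3 + 8x^2

With the vertex order [1, 2, 3, 4, 5, 6], the degrees are [2, 1, 1, 1, 2, 1], giving D = diag(2, 1, 1, 1, 2, 1) and L = D - A. Computing det(xI - L) by cofactor expansion (or equivalently via sum-over-permutations) gives x^6 - 8x^5 + 22x^4 - 24x^3 + 8x^2. The constant term is 0 because L is singular (the all-ones vector lies in its kernel). The largest eigenvalue, 3.4142, is at most the vertex count 6.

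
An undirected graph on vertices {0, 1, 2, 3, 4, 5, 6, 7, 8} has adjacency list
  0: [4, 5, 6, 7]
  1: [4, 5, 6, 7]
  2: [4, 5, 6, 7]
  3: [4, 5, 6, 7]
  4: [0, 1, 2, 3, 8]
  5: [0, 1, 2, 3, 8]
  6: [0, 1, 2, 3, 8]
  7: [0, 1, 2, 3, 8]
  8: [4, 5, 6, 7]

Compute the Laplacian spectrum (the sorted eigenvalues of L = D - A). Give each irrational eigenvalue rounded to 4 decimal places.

Reading degrees in the order [0, 1, 2, 3, 4, 5, 6, 7, 8] gives [4, 4, 4, 4, 5, 5, 5, 5, 4]; set D = diag(4, 4, 4, 4, 5, 5, 5, 5, 4) and form L = D - A. The multiplicity of 0 as a Laplacian eigenvalue equals the number of connected components. The single zero eigenvalue shows the graph is connected.

[0, 4, 4, 4, 4, 5, 5, 5, 9]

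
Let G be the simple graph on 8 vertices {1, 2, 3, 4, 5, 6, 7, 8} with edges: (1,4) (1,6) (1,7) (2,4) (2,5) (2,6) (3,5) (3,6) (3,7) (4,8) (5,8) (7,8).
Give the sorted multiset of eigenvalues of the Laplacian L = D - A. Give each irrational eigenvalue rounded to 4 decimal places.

With the vertex order [1, 2, 3, 4, 5, 6, 7, 8], the degrees are [3, 3, 3, 3, 3, 3, 3, 3], giving D = diag(3, 3, 3, 3, 3, 3, 3, 3) and L = D - A. Since every row of L sums to 0, the all-ones vector is in the kernel and 0 is an eigenvalue. The single zero eigenvalue shows the graph is connected. There is one zero in the spectrum, matching the 1 component.

[0, 2, 2, 2, 4, 4, 4, 6]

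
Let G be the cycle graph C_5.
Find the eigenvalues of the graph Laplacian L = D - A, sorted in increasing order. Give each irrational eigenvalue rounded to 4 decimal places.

The graph has 5 vertices and degree multiset [2, 2, 2, 2, 2]; D is the diagonal matrix of degrees and L = D - A. Diagonalising L (or applying a numerical eigensolver to the 5x5 matrix) gives the spectrum above. By the matrix-tree theorem the graph has (1/5) * product of the nonzero eigenvalues = 5 spanning trees.

[0, 1.3820, 1.3820, 3.6180, 3.6180]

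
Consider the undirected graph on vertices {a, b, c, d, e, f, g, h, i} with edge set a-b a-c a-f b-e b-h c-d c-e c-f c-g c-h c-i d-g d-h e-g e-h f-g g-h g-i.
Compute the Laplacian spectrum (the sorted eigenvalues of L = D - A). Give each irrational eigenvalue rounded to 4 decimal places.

[0, 1.7108, 2.1684, 2.5559, 3.6530, 4.7020, 5.9226, 7.1658, 8.1216]

With the vertex order [a, b, c, d, e, f, g, h, i], the degrees are [3, 3, 7, 3, 4, 3, 6, 5, 2], giving D = diag(3, 3, 7, 3, 4, 3, 6, 5, 2) and L = D - A. L is symmetric positive semidefinite, so every eigenvalue is real and nonnegative. There is one zero in the spectrum, matching the 1 component.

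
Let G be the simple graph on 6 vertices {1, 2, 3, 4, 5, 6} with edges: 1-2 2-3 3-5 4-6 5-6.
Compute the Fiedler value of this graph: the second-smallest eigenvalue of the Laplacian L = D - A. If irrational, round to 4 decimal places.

Each diagonal entry of L is the vertex degree and each off-diagonal entry is -1 where an edge is present, 0 otherwise; in the order [1, 2, 3, 4, 5, 6] the diagonal is [1, 2, 2, 1, 2, 2]. The sorted Laplacian eigenvalues are [0, 0.2679, 1, 2, 3, 3.7321]; the algebraic connectivity is the second entry, 0.2679. The largest eigenvalue, 3.7321, is at most the vertex count 6.

0.2679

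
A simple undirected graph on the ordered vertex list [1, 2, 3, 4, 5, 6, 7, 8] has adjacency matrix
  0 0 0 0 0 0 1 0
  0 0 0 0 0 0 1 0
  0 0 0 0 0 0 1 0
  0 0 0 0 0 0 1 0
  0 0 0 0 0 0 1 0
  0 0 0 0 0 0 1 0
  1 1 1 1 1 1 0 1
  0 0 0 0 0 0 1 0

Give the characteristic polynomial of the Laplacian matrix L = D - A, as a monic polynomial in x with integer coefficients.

x^8 - 14x^7 + 63x^6 - 140x^5 + 175x^4 - 126x^3 + 49x^2 - 8x

Reading degrees in the order [1, 2, 3, 4, 5, 6, 7, 8] gives [1, 1, 1, 1, 1, 1, 7, 1]; set D = diag(1, 1, 1, 1, 1, 1, 7, 1) and form L = D - A. The eigenvalues of L are [0, 1, 1, 1, 1, 1, 1, 8]; the characteristic polynomial is the product of (x - lambda_i), which multiplies out to x^8 - 14x^7 + 63x^6 - 140x^5 + 175x^4 - 126x^3 + 49x^2 - 8x. The coefficient of x^7 equals -trace(L) = -14, matching the sum of degrees.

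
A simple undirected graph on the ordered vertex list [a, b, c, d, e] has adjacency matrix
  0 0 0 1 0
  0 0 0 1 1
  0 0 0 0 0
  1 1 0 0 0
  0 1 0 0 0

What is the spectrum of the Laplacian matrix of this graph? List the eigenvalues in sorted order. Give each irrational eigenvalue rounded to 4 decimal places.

With the vertex order [a, b, c, d, e], the degrees are [1, 2, 0, 2, 1], giving D = diag(1, 2, 0, 2, 1) and L = D - A. Since every row of L sums to 0, the all-ones vector is in the kernel and 0 is an eigenvalue. The 2 zero eigenvalues correspond to the 2 connected components. The eigenvalues sum to 6, which equals trace(L) = 2|E|.

[0, 0, 0.5858, 2, 3.4142]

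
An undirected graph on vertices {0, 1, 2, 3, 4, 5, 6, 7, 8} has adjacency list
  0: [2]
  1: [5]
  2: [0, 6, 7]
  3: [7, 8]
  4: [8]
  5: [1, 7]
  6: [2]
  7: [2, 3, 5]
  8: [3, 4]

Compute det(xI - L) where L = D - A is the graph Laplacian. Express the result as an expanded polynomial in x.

x^9 - 16x^8 + 103x^7 - 344x^6 + 641x^5 - 668x^4 + 370x^3 - 96x^2 + 9x

With the vertex order [0, 1, 2, 3, 4, 5, 6, 7, 8], the degrees are [1, 1, 3, 2, 1, 2, 1, 3, 2], giving D = diag(1, 1, 3, 2, 1, 2, 1, 3, 2) and L = D - A. Computing det(xI - L) by cofactor expansion (or equivalently via sum-over-permutations) gives x^9 - 16x^8 + 103x^7 - 344x^6 + 641x^5 - 668x^4 + 370x^3 - 96x^2 + 9x. The constant term is 0 because L is singular (the all-ones vector lies in its kernel). By the matrix-tree theorem the graph has (1/9) * product of the nonzero eigenvalues = 1 spanning tree.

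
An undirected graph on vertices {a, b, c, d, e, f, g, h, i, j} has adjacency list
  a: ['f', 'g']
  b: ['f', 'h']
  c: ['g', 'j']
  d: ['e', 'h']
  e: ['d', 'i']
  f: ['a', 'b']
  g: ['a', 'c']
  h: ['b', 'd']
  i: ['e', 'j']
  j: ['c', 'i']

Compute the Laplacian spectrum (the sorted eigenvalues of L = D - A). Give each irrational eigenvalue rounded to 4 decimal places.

[0, 0.3820, 0.3820, 1.3820, 1.3820, 2.6180, 2.6180, 3.6180, 3.6180, 4]

With the vertex order [a, b, c, d, e, f, g, h, i, j], the degrees are [2, 2, 2, 2, 2, 2, 2, 2, 2, 2], giving D = diag(2, 2, 2, 2, 2, 2, 2, 2, 2, 2) and L = D - A. Diagonalising L (or applying a numerical eigensolver to the 10x10 matrix) gives the spectrum above. There is one zero in the spectrum, matching the 1 component.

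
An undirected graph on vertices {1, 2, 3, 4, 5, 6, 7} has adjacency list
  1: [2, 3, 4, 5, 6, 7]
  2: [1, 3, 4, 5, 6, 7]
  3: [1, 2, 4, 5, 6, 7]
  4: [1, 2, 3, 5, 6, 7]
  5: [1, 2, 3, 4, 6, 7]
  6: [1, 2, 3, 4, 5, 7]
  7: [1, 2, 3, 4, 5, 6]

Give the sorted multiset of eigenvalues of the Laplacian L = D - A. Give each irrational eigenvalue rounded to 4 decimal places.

Each diagonal entry of L is the vertex degree and each off-diagonal entry is -1 where an edge is present, 0 otherwise; in the order [1, 2, 3, 4, 5, 6, 7] the diagonal is [6, 6, 6, 6, 6, 6, 6]. The multiplicity of 0 as a Laplacian eigenvalue equals the number of connected components. The single zero eigenvalue shows the graph is connected.

[0, 7, 7, 7, 7, 7, 7]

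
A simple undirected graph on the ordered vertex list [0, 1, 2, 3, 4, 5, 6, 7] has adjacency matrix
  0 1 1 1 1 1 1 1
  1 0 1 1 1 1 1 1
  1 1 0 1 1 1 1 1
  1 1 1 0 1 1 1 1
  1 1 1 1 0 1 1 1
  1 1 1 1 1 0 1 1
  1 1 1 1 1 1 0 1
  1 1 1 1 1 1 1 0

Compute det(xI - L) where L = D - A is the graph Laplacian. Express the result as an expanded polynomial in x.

Each diagonal entry of L is the vertex degree and each off-diagonal entry is -1 where an edge is present, 0 otherwise; in the order [0, 1, 2, 3, 4, 5, 6, 7] the diagonal is [7, 7, 7, 7, 7, 7, 7, 7]. Computing det(xI - L) by cofactor expansion (or equivalently via sum-over-permutations) gives x^8 - 56x^7 + 1344x^6 - 17920x^5 + 143360x^4 - 688128x^3 + 1835008x^2 - 2097152x. The coefficient of x^7 equals -trace(L) = -56, matching the sum of degrees. The eigenvalues sum to 56, which equals trace(L) = 2|E|. The largest eigenvalue, 8, is at most the vertex count 8.

x^8 - 56x^7 + 1344x^6 - 17920x^5 + 143360x^4 - 688128x^3 + 1835008x^2 - 2097152x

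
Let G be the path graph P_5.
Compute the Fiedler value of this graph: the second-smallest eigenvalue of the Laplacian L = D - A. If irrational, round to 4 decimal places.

0.3820

The graph has 5 vertices and degree multiset [2, 2, 2, 1, 1]; D is the diagonal matrix of degrees and L = D - A. The sorted Laplacian eigenvalues are [0, 0.3820, 1.3820, 2.6180, 3.6180]; the algebraic connectivity is the second entry, 0.3820.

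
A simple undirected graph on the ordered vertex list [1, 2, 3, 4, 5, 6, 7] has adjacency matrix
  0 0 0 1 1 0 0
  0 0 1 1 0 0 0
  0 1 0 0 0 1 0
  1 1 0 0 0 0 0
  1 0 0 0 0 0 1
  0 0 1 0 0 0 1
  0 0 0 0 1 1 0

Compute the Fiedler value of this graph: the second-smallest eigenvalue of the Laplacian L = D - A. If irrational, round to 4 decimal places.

0.7530

Reading degrees in the order [1, 2, 3, 4, 5, 6, 7] gives [2, 2, 2, 2, 2, 2, 2]; set D = diag(2, 2, 2, 2, 2, 2, 2) and form L = D - A. Computing the eigenvalues of L and sorting gives [0, 0.7530, 0.7530, 2.4450, 2.4450, 3.8019, 3.8019]. The Fiedler value lambda_2 = 0.7530 is strictly positive, so the graph is connected. There is one zero in the spectrum, matching the 1 component. The eigenvalues sum to 14, which equals trace(L) = 2|E|.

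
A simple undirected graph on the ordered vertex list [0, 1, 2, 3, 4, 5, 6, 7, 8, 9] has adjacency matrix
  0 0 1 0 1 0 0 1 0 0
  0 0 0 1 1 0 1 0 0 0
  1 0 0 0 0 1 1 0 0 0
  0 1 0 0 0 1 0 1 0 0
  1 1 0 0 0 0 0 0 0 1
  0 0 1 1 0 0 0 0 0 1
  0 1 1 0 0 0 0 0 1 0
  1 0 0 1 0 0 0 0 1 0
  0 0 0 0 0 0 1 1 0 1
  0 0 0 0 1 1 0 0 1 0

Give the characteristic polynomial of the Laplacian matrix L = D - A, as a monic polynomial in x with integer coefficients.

x^10 - 30x^9 + 390x^8 - 2880x^7 + 13305x^6 - 39882x^5 + 77640x^4 - 94800x^3 + 66000x^2 - 20000x

With the vertex order [0, 1, 2, 3, 4, 5, 6, 7, 8, 9], the degrees are [3, 3, 3, 3, 3, 3, 3, 3, 3, 3], giving D = diag(3, 3, 3, 3, 3, 3, 3, 3, 3, 3) and L = D - A. Computing det(xI - L) by cofactor expansion (or equivalently via sum-over-permutations) gives x^10 - 30x^9 + 390x^8 - 2880x^7 + 13305x^6 - 39882x^5 + 77640x^4 - 94800x^3 + 66000x^2 - 20000x. Since p(0) = det(-L) = 0, x divides p(x). There is one zero in the spectrum, matching the 1 component. The eigenvalues sum to 30, which equals trace(L) = 2|E|.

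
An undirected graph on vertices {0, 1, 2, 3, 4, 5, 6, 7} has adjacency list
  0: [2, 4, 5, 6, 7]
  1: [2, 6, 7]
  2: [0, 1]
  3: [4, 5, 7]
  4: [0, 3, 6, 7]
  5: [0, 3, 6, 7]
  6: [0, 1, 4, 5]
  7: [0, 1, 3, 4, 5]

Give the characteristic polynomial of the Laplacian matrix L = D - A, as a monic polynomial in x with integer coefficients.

Each diagonal entry of L is the vertex degree and each off-diagonal entry is -1 where an edge is present, 0 otherwise; in the order [0, 1, 2, 3, 4, 5, 6, 7] the diagonal is [5, 3, 2, 3, 4, 4, 4, 5]. L has integer entries, so p(x) = det(xI - L) has integer coefficients. Expanding the determinant yields x^8 - 30x^7 + 375x^6 - 2526x^5 + 9874x^4 - 22306x^3 + 26792x^2 - 13056x. Since p(0) = det(-L) = 0, x divides p(x). There is one zero in the spectrum, matching the 1 component.

x^8 - 30x^7 + 375x^6 - 2526x^5 + 9874x^4 - 22306x^3 + 26792x^2 - 13056x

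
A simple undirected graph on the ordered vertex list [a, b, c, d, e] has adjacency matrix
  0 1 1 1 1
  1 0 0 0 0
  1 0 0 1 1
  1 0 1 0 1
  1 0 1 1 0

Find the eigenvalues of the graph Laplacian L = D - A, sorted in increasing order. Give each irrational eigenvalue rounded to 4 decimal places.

[0, 1, 4, 4, 5]

Each diagonal entry of L is the vertex degree and each off-diagonal entry is -1 where an edge is present, 0 otherwise; in the order [a, b, c, d, e] the diagonal is [4, 1, 3, 3, 3]. Diagonalising L (or applying a numerical eigensolver to the 5x5 matrix) gives the spectrum above. The single zero eigenvalue shows the graph is connected.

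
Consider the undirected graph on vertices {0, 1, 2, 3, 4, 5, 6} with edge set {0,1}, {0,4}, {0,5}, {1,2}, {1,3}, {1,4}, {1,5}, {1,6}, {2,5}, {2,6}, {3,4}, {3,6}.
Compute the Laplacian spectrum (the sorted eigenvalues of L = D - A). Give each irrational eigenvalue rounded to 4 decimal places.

[0, 2, 2, 4, 4, 5, 7]

With the vertex order [0, 1, 2, 3, 4, 5, 6], the degrees are [3, 6, 3, 3, 3, 3, 3], giving D = diag(3, 6, 3, 3, 3, 3, 3) and L = D - A. L is symmetric positive semidefinite, so every eigenvalue is real and nonnegative.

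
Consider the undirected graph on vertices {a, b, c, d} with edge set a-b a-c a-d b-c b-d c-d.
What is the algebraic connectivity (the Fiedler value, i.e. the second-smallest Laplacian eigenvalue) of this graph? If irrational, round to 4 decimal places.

4

Reading degrees in the order [a, b, c, d] gives [3, 3, 3, 3]; set D = diag(3, 3, 3, 3) and form L = D - A. The sorted Laplacian eigenvalues are [0, 4, 4, 4]; the algebraic connectivity is the second entry, 4. By the matrix-tree theorem the graph has (1/4) * product of the nonzero eigenvalues = 16 spanning trees.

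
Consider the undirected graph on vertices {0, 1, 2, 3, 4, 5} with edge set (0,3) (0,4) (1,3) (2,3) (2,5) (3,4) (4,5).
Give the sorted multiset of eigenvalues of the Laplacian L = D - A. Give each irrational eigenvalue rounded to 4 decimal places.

[0, 0.8817, 1.4506, 2.5341, 3.8647, 5.2688]

With the vertex order [0, 1, 2, 3, 4, 5], the degrees are [2, 1, 2, 4, 3, 2], giving D = diag(2, 1, 2, 4, 3, 2) and L = D - A. Diagonalising L (or applying a numerical eigensolver to the 6x6 matrix) gives the spectrum above. The single zero eigenvalue shows the graph is connected. By the matrix-tree theorem the graph has (1/6) * product of the nonzero eigenvalues = 11 spanning trees.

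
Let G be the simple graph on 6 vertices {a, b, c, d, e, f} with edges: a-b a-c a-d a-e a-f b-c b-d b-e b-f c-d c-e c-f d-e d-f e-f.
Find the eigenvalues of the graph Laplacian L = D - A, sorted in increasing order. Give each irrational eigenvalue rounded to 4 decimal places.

[0, 6, 6, 6, 6, 6]

Reading degrees in the order [a, b, c, d, e, f] gives [5, 5, 5, 5, 5, 5]; set D = diag(5, 5, 5, 5, 5, 5) and form L = D - A. Diagonalising L (or applying a numerical eigensolver to the 6x6 matrix) gives the spectrum above. The single zero eigenvalue shows the graph is connected.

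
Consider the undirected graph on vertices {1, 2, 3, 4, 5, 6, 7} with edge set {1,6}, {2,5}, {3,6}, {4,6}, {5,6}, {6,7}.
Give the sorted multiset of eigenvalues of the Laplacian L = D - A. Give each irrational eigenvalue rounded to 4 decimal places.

Each diagonal entry of L is the vertex degree and each off-diagonal entry is -1 where an edge is present, 0 otherwise; in the order [1, 2, 3, 4, 5, 6, 7] the diagonal is [1, 1, 1, 1, 2, 5, 1]. L is symmetric positive semidefinite, so every eigenvalue is real and nonnegative. By the matrix-tree theorem the graph has (1/7) * product of the nonzero eigenvalues = 1 spanning tree.

[0, 0.4659, 1, 1, 1, 2.4827, 6.0514]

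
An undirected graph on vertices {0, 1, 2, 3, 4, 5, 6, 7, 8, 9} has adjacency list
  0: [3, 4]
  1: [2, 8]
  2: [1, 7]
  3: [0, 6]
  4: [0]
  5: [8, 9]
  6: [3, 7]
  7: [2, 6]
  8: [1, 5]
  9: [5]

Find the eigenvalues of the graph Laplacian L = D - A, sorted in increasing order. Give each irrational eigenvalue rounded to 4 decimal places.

[0, 0.0979, 0.3820, 0.8244, 1.3820, 2, 2.6180, 3.1756, 3.6180, 3.9021]

Reading degrees in the order [0, 1, 2, 3, 4, 5, 6, 7, 8, 9] gives [2, 2, 2, 2, 1, 2, 2, 2, 2, 1]; set D = diag(2, 2, 2, 2, 1, 2, 2, 2, 2, 1) and form L = D - A. L is symmetric positive semidefinite, so every eigenvalue is real and nonnegative. The single zero eigenvalue shows the graph is connected. The largest eigenvalue, 3.9021, is at most the vertex count 10.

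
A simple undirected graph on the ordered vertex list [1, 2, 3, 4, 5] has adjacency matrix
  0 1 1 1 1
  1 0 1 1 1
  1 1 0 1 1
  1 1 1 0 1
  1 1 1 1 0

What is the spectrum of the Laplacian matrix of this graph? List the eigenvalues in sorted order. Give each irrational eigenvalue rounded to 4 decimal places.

With the vertex order [1, 2, 3, 4, 5], the degrees are [4, 4, 4, 4, 4], giving D = diag(4, 4, 4, 4, 4) and L = D - A. Since every row of L sums to 0, the all-ones vector is in the kernel and 0 is an eigenvalue. By the matrix-tree theorem the graph has (1/5) * product of the nonzero eigenvalues = 125 spanning trees. The largest eigenvalue, 5, is at most the vertex count 5.

[0, 5, 5, 5, 5]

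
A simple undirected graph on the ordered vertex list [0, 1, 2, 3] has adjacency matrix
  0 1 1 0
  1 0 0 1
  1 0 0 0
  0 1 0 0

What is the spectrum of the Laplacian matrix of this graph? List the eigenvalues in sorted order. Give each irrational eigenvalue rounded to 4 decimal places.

[0, 0.5858, 2, 3.4142]

Each diagonal entry of L is the vertex degree and each off-diagonal entry is -1 where an edge is present, 0 otherwise; in the order [0, 1, 2, 3] the diagonal is [2, 2, 1, 1]. L is symmetric positive semidefinite, so every eigenvalue is real and nonnegative. The single zero eigenvalue shows the graph is connected. There is one zero in the spectrum, matching the 1 component.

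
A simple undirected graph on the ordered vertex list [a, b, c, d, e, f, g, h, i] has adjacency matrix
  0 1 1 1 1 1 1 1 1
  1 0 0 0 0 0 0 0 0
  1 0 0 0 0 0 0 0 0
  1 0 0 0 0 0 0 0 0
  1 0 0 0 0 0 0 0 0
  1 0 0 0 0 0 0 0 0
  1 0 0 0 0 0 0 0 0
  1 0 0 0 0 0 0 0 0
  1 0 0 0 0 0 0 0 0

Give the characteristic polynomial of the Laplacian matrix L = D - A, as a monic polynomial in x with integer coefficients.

Each diagonal entry of L is the vertex degree and each off-diagonal entry is -1 where an edge is present, 0 otherwise; in the order [a, b, c, d, e, f, g, h, i] the diagonal is [8, 1, 1, 1, 1, 1, 1, 1, 1]. Computing det(xI - L) by cofactor expansion (or equivalently via sum-over-permutations) gives x^9 - 16x^8 + 84x^7 - 224x^6 + 350x^5 - 336x^4 + 196x^3 - 64x^2 + 9x. The constant term is 0 because L is singular (the all-ones vector lies in its kernel). The largest eigenvalue, 9, is at most the vertex count 9.

x^9 - 16x^8 + 84x^7 - 224x^6 + 350x^5 - 336x^4 + 196x^3 - 64x^2 + 9x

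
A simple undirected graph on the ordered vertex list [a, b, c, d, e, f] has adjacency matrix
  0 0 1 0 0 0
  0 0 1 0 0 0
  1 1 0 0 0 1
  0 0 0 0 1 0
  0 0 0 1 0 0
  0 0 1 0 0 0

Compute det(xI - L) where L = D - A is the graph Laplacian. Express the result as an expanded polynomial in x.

x^6 - 8x^5 + 21x^4 - 22x^3 + 8x^2

Each diagonal entry of L is the vertex degree and each off-diagonal entry is -1 where an edge is present, 0 otherwise; in the order [a, b, c, d, e, f] the diagonal is [1, 1, 3, 1, 1, 1]. The eigenvalues of L are [0, 0, 1, 1, 2, 4]; the characteristic polynomial is the product of (x - lambda_i), which multiplies out to x^6 - 8x^5 + 21x^4 - 22x^3 + 8x^2. Since p(0) = det(-L) = 0, x divides p(x). There are 2 zeros in the spectrum, matching the 2 components.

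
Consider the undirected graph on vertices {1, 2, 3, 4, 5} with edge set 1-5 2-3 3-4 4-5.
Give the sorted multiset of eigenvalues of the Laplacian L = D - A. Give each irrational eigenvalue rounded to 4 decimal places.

[0, 0.3820, 1.3820, 2.6180, 3.6180]

Each diagonal entry of L is the vertex degree and each off-diagonal entry is -1 where an edge is present, 0 otherwise; in the order [1, 2, 3, 4, 5] the diagonal is [1, 1, 2, 2, 2]. Since every row of L sums to 0, the all-ones vector is in the kernel and 0 is an eigenvalue. There is one zero in the spectrum, matching the 1 component. The largest eigenvalue, 3.6180, is at most the vertex count 5.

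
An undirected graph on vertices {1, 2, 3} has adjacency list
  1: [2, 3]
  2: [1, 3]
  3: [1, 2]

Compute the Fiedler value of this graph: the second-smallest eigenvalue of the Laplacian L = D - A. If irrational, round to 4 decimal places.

With the vertex order [1, 2, 3], the degrees are [2, 2, 2], giving D = diag(2, 2, 2) and L = D - A. The sorted Laplacian eigenvalues are [0, 3, 3]; the algebraic connectivity is the second entry, 3.

3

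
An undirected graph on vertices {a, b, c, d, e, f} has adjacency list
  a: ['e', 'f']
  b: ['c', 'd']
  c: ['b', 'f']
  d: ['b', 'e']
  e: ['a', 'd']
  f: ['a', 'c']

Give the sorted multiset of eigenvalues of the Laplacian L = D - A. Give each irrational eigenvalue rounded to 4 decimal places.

Reading degrees in the order [a, b, c, d, e, f] gives [2, 2, 2, 2, 2, 2]; set D = diag(2, 2, 2, 2, 2, 2) and form L = D - A. L is symmetric positive semidefinite, so every eigenvalue is real and nonnegative.

[0, 1, 1, 3, 3, 4]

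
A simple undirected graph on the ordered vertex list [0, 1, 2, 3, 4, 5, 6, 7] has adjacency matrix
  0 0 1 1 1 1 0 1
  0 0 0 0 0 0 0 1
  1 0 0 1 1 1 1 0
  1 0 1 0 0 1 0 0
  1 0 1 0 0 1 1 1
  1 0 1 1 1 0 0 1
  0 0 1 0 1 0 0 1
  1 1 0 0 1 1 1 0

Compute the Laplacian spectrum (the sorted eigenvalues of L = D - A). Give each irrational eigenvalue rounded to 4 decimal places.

[0, 0.9055, 2.4584, 4, 5.3278, 6, 6.3410, 6.9672]

Reading degrees in the order [0, 1, 2, 3, 4, 5, 6, 7] gives [5, 1, 5, 3, 5, 5, 3, 5]; set D = diag(5, 1, 5, 3, 5, 5, 3, 5) and form L = D - A. Diagonalising L (or applying a numerical eigensolver to the 8x8 matrix) gives the spectrum above.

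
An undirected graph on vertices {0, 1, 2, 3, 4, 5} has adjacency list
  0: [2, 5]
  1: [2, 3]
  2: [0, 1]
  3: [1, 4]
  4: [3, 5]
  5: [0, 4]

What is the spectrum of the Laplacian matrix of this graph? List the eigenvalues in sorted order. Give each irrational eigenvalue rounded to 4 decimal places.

With the vertex order [0, 1, 2, 3, 4, 5], the degrees are [2, 2, 2, 2, 2, 2], giving D = diag(2, 2, 2, 2, 2, 2) and L = D - A. Diagonalising L (or applying a numerical eigensolver to the 6x6 matrix) gives the spectrum above.

[0, 1, 1, 3, 3, 4]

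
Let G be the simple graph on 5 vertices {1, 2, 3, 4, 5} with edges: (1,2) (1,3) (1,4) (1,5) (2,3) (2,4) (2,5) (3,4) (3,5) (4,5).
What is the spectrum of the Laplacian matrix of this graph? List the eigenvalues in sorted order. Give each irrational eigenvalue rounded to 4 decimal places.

Each diagonal entry of L is the vertex degree and each off-diagonal entry is -1 where an edge is present, 0 otherwise; in the order [1, 2, 3, 4, 5] the diagonal is [4, 4, 4, 4, 4]. Diagonalising L (or applying a numerical eigensolver to the 5x5 matrix) gives the spectrum above.

[0, 5, 5, 5, 5]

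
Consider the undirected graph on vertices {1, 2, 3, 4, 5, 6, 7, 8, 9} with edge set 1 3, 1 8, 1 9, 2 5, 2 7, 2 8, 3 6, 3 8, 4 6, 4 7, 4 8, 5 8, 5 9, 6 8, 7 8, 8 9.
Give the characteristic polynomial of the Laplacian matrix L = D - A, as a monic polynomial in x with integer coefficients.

x^9 - 32x^8 + 428x^7 - 3136x^6 + 13786x^5 - 37232x^4 + 60276x^3 - 53424x^2 + 19845x

With the vertex order [1, 2, 3, 4, 5, 6, 7, 8, 9], the degrees are [3, 3, 3, 3, 3, 3, 3, 8, 3], giving D = diag(3, 3, 3, 3, 3, 3, 3, 8, 3) and L = D - A. Computing det(xI - L) by cofactor expansion (or equivalently via sum-over-permutations) gives x^9 - 32x^8 + 428x^7 - 3136x^6 + 13786x^5 - 37232x^4 + 60276x^3 - 53424x^2 + 19845x. Since p(0) = det(-L) = 0, x divides p(x). There is one zero in the spectrum, matching the 1 component.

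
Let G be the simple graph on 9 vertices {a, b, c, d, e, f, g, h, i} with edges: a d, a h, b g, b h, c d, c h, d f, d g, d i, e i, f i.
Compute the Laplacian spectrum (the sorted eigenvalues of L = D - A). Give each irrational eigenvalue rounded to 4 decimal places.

With the vertex order [a, b, c, d, e, f, g, h, i], the degrees are [2, 2, 2, 5, 1, 2, 2, 3, 3], giving D = diag(2, 2, 2, 5, 1, 2, 2, 3, 3) and L = D - A. Since every row of L sums to 0, the all-ones vector is in the kernel and 0 is an eigenvalue. By the matrix-tree theorem the graph has (1/9) * product of the nonzero eigenvalues = 48 spanning trees.

[0, 0.4758, 1.2514, 1.4137, 2, 2.5054, 3.8330, 4.2863, 6.2344]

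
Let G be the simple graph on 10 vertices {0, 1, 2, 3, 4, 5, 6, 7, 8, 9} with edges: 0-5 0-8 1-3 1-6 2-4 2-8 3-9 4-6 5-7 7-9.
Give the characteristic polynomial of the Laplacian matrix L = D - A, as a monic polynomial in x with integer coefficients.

Reading degrees in the order [0, 1, 2, 3, 4, 5, 6, 7, 8, 9] gives [2, 2, 2, 2, 2, 2, 2, 2, 2, 2]; set D = diag(2, 2, 2, 2, 2, 2, 2, 2, 2, 2) and form L = D - A. L has integer entries, so p(x) = det(xI - L) has integer coefficients. Expanding the determinant yields x^10 - 20x^9 + 170x^8 - 800x^7 + 2275x^6 - 4004x^5 + 4290x^4 - 2640x^3 + 825x^2 - 100x. The coefficient of x^9 equals -trace(L) = -20, matching the sum of degrees. By the matrix-tree theorem the graph has (1/10) * product of the nonzero eigenvalues = 10 spanning trees. There is one zero in the spectrum, matching the 1 component.

x^10 - 20x^9 + 170x^8 - 800x^7 + 2275x^6 - 4004x^5 + 4290x^4 - 2640x^3 + 825x^2 - 100x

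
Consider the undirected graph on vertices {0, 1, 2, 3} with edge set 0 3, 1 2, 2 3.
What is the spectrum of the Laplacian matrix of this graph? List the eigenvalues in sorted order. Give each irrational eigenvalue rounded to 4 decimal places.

[0, 0.5858, 2, 3.4142]

Each diagonal entry of L is the vertex degree and each off-diagonal entry is -1 where an edge is present, 0 otherwise; in the order [0, 1, 2, 3] the diagonal is [1, 1, 2, 2]. The multiplicity of 0 as a Laplacian eigenvalue equals the number of connected components. The single zero eigenvalue shows the graph is connected. There is one zero in the spectrum, matching the 1 component. The eigenvalues sum to 6, which equals trace(L) = 2|E|.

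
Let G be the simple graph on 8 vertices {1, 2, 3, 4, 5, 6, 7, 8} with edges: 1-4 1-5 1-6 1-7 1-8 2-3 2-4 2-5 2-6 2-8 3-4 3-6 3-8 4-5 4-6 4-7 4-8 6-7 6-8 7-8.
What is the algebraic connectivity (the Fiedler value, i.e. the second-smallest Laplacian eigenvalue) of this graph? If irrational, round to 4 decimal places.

2.8358

Each diagonal entry of L is the vertex degree and each off-diagonal entry is -1 where an edge is present, 0 otherwise; in the order [1, 2, 3, 4, 5, 6, 7, 8] the diagonal is [5, 5, 4, 7, 3, 6, 4, 6]. The sorted Laplacian eigenvalues are [0, 2.8358, 3.3820, 5.6180, 5.7729, 7, 7.3914, 8]; the algebraic connectivity is the second entry, 2.8358. The largest eigenvalue, 8, is at most the vertex count 8. By the matrix-tree theorem the graph has (1/8) * product of the nonzero eigenvalues = 16093 spanning trees.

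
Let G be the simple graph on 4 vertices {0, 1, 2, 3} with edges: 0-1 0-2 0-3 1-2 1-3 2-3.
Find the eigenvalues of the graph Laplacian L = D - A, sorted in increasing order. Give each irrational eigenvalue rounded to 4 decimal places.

With the vertex order [0, 1, 2, 3], the degrees are [3, 3, 3, 3], giving D = diag(3, 3, 3, 3) and L = D - A. L is symmetric positive semidefinite, so every eigenvalue is real and nonnegative. The eigenvalues sum to 12, which equals trace(L) = 2|E|.

[0, 4, 4, 4]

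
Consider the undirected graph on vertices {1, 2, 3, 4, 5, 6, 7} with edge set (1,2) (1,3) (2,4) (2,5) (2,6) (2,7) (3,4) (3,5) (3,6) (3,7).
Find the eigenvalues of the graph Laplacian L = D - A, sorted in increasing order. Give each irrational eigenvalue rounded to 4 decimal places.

With the vertex order [1, 2, 3, 4, 5, 6, 7], the degrees are [2, 5, 5, 2, 2, 2, 2], giving D = diag(2, 5, 5, 2, 2, 2, 2) and L = D - A. Diagonalising L (or applying a numerical eigensolver to the 7x7 matrix) gives the spectrum above. The single zero eigenvalue shows the graph is connected. There is one zero in the spectrum, matching the 1 component. By the matrix-tree theorem the graph has (1/7) * product of the nonzero eigenvalues = 80 spanning trees.

[0, 2, 2, 2, 2, 5, 7]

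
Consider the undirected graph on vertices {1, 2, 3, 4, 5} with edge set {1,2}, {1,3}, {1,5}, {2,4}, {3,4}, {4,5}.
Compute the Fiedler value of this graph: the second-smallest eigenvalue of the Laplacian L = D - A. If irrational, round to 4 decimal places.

Each diagonal entry of L is the vertex degree and each off-diagonal entry is -1 where an edge is present, 0 otherwise; in the order [1, 2, 3, 4, 5] the diagonal is [3, 2, 2, 3, 2]. The smallest Laplacian eigenvalue is always 0. The next one, lambda_2 = 2, measures how hard the graph is to disconnect: larger values mean better connectivity. The eigenvalues sum to 12, which equals trace(L) = 2|E|.

2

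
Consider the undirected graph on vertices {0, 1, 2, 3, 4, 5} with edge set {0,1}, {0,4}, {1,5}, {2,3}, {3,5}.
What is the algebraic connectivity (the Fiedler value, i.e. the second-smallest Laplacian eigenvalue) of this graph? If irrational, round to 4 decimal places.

0.2679

Each diagonal entry of L is the vertex degree and each off-diagonal entry is -1 where an edge is present, 0 otherwise; in the order [0, 1, 2, 3, 4, 5] the diagonal is [2, 2, 1, 2, 1, 2]. Computing the eigenvalues of L and sorting gives [0, 0.2679, 1, 2, 3, 3.7321]. The Fiedler value lambda_2 = 0.2679 is strictly positive, so the graph is connected. The eigenvalues sum to 10, which equals trace(L) = 2|E|. By the matrix-tree theorem the graph has (1/6) * product of the nonzero eigenvalues = 1 spanning tree.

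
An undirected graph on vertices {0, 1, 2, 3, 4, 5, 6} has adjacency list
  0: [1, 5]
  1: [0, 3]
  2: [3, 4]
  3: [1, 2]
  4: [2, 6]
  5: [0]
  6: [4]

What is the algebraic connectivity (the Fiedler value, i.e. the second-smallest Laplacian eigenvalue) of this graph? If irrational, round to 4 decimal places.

0.1981

Each diagonal entry of L is the vertex degree and each off-diagonal entry is -1 where an edge is present, 0 otherwise; in the order [0, 1, 2, 3, 4, 5, 6] the diagonal is [2, 2, 2, 2, 2, 1, 1]. Computing the eigenvalues of L and sorting gives [0, 0.1981, 0.7530, 1.5550, 2.4450, 3.2470, 3.8019]. The Fiedler value lambda_2 = 0.1981 is strictly positive, so the graph is connected. The eigenvalues sum to 12, which equals trace(L) = 2|E|.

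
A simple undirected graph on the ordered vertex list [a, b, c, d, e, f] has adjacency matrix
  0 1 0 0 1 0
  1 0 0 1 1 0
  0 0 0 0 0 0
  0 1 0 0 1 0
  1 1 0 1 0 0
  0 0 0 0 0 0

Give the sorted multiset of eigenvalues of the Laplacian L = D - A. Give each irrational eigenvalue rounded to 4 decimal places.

[0, 0, 0, 2, 4, 4]

With the vertex order [a, b, c, d, e, f], the degrees are [2, 3, 0, 2, 3, 0], giving D = diag(2, 3, 0, 2, 3, 0) and L = D - A. Since every row of L sums to 0, the all-ones vector is in the kernel and 0 is an eigenvalue. The 3 zero eigenvalues correspond to the 3 connected components. The eigenvalues sum to 10, which equals trace(L) = 2|E|. There are 3 zeros in the spectrum, matching the 3 components.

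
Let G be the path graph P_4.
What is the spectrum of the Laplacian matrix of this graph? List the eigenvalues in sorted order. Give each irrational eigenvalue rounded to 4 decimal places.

[0, 0.5858, 2, 3.4142]

The graph has 4 vertices and degree multiset [2, 2, 1, 1]; D is the diagonal matrix of degrees and L = D - A. L is symmetric positive semidefinite, so every eigenvalue is real and nonnegative. The single zero eigenvalue shows the graph is connected. By the matrix-tree theorem the graph has (1/4) * product of the nonzero eigenvalues = 1 spanning tree. The largest eigenvalue, 3.4142, is at most the vertex count 4.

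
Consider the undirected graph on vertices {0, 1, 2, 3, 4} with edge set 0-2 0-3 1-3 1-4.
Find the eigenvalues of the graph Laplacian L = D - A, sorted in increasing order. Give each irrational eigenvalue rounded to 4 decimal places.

[0, 0.3820, 1.3820, 2.6180, 3.6180]

Reading degrees in the order [0, 1, 2, 3, 4] gives [2, 2, 1, 2, 1]; set D = diag(2, 2, 1, 2, 1) and form L = D - A. Diagonalising L (or applying a numerical eigensolver to the 5x5 matrix) gives the spectrum above. The single zero eigenvalue shows the graph is connected. The largest eigenvalue, 3.6180, is at most the vertex count 5.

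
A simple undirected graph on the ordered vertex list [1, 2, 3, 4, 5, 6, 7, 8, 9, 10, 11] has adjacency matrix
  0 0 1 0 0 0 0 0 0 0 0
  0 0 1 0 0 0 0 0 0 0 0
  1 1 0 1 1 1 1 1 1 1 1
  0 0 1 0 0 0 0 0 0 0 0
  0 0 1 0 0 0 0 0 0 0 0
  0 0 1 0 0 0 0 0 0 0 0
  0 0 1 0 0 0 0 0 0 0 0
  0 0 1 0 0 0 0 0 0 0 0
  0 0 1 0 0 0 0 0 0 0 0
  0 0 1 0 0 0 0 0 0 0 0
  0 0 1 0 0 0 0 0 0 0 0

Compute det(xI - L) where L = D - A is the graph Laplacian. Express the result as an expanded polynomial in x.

With the vertex order [1, 2, 3, 4, 5, 6, 7, 8, 9, 10, 11], the degrees are [1, 1, 10, 1, 1, 1, 1, 1, 1, 1, 1], giving D = diag(1, 1, 10, 1, 1, 1, 1, 1, 1, 1, 1) and L = D - A. L has integer entries, so p(x) = det(xI - L) has integer coefficients. Expanding the determinant yields x^11 - 20x^10 + 135x^9 - 480x^8 + 1050x^7 - 1512x^6 + 1470x^5 - 960x^4 + 405x^3 - 100x^2 + 11x. The constant term is 0 because L is singular (the all-ones vector lies in its kernel). There is one zero in the spectrum, matching the 1 component.

x^11 - 20x^10 + 135x^9 - 480x^8 + 1050x^7 - 1512x^6 + 1470x^5 - 960x^4 + 405x^3 - 100x^2 + 11x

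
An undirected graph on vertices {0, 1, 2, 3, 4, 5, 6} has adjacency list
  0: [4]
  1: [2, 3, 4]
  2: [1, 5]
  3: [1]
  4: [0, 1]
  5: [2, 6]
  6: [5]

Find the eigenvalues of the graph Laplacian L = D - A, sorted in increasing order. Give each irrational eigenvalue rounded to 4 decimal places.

[0, 0.2603, 0.6262, 1.4055, 2.2742, 3.0996, 4.3342]

Each diagonal entry of L is the vertex degree and each off-diagonal entry is -1 where an edge is present, 0 otherwise; in the order [0, 1, 2, 3, 4, 5, 6] the diagonal is [1, 3, 2, 1, 2, 2, 1]. The multiplicity of 0 as a Laplacian eigenvalue equals the number of connected components. The eigenvalues sum to 12, which equals trace(L) = 2|E|.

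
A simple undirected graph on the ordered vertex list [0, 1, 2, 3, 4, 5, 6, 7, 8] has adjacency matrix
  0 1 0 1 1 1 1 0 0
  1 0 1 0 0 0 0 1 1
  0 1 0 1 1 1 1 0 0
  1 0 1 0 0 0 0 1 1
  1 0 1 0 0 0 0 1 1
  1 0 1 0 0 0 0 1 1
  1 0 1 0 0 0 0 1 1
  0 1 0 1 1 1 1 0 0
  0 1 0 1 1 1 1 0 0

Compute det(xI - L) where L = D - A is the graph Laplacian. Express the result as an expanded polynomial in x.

x^9 - 40x^8 + 690x^7 - 6720x^6 + 40485x^5 - 154704x^4 + 366560x^3 - 492800x^2 + 288000x

Each diagonal entry of L is the vertex degree and each off-diagonal entry is -1 where an edge is present, 0 otherwise; in the order [0, 1, 2, 3, 4, 5, 6, 7, 8] the diagonal is [5, 4, 5, 4, 4, 4, 4, 5, 5]. L has integer entries, so p(x) = det(xI - L) has integer coefficients. Expanding the determinant yields x^9 - 40x^8 + 690x^7 - 6720x^6 + 40485x^5 - 154704x^4 + 366560x^3 - 492800x^2 + 288000x. The coefficient of x^8 equals -trace(L) = -40, matching the sum of degrees. The largest eigenvalue, 9, is at most the vertex count 9. The eigenvalues sum to 40, which equals trace(L) = 2|E|.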